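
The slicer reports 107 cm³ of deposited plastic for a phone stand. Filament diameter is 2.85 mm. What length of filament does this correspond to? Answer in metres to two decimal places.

16.77 m

Filament cross-section = π × (2.85/2)² = 6.3794 mm².
Length = 107 cm³ / 6.3794 mm² = 107000 / 6.3794 = 16772.74 mm = 16.77 m.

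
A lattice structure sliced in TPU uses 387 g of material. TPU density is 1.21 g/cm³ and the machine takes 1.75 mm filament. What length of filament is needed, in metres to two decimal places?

132.97 m

Extruded volume: 387/1.21 = 319.8347 cm³ (319834.7 mm³).
Filament cross-section = π × (1.75/2)² = 2.4053 mm².
L = V/A = 319834.7/2.4053 = 132970.81 mm → 132.97 m.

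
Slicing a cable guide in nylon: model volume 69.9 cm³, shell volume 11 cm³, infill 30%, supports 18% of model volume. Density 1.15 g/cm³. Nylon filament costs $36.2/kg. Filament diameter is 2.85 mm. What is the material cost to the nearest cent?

Volume inside the shell = 69.9 − 11, so 58.9 cm³.
Infill volume = 0.30 × 58.9 = 17.67 cm³.
Support = 0.18 × 69.9 = 12.582 cm³.
Deposited volume = 11 + 17.67 + 12.582, so 41.252 cm³.
Mass = 41.252 × 1.15, so 47.4398 g.
Cost = 47.4398 g / 1000 × $36.2/kg = $1.72.

$1.72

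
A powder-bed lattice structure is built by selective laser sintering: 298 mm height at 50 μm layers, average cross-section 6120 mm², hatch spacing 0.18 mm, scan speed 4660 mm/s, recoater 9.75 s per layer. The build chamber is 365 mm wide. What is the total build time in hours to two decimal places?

28.22 hours

Layers = ⌈298/0.05⌉ = 5960.
Per-layer scan distance: 6120 / 0.18 → 34000 mm.
Per-layer scan time: 34000 / 4660 → 7.2961 s.
Layer cycle = 7.2961 + 9.75 = 17.0461 s.
Build time = 5960 × 17.0461 = 101594.756 s = 28.22 hours.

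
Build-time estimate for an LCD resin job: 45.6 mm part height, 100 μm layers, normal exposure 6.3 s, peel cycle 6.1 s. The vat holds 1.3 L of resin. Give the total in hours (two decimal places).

Number of layers: 45.6 / 0.1 → 456 (rounded up).
Per-layer time = 6.3 + 6.1 = 12.4 s.
Build time: 456 × 12.4 s = 5654.4 s, i.e. 1.57 hours.

1.57 hours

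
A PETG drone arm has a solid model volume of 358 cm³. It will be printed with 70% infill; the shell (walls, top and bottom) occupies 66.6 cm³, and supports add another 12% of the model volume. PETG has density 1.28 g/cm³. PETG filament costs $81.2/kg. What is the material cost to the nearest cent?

$32.59

Interior volume = 358 − 66.6 = 291.4 cm³.
Deposited infill: 0.70 × 291.4 → 203.98 cm³.
Support: 0.12 × 358 → 42.96 cm³.
Deposited volume: 66.6 + 203.98 + 42.96 → 313.54 cm³.
Mass = 313.54 × 1.28 = 401.3312 g.
At $81.2/kg: 401.3312/1000 × 81.2 = $32.59.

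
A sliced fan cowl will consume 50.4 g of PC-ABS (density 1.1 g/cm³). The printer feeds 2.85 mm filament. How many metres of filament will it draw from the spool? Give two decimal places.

7.18 m

Volume = 50.4 g / 1.1 g·cm⁻³ = 45.8182 cm³ = 45818.2 mm³.
A = π r² = π × 1.425² = 6.3794 mm².
L = V/A = 45818.2/6.3794 = 7182.21 mm → 7.18 m.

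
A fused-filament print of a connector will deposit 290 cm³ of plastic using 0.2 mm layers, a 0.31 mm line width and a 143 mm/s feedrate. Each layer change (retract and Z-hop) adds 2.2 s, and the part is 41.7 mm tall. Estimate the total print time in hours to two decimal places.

9.21 hours

Extrusion cross-section = 0.2 × 0.31, so 0.062 mm².
Toolpath length = 290 cm³ / 0.062 mm² = 290000 / 0.062 = 4677419.4 mm.
Extrusion time: 4677419.4 / 143 → 32709.2 s.
Layers = ⌈41.7/0.2⌉ = 209.
Layer-change overhead = 209 × 2.2, so 459.8 s.
Altogether 32709.2 + 459.8 = 33169 s, i.e. 9.21 hours.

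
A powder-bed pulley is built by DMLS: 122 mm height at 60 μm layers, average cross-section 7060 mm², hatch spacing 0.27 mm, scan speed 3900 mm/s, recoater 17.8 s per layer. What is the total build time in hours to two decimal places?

Layer count = ceil(122 / 0.06) = 2034.
Hatch length per layer: 7060 / 0.27 → 26148.1 mm.
Scan time per layer = 26148.1 / 3900 = 6.7046 s.
Layer cycle: 6.7046 + 17.8 → 24.5046 s.
Total: 2034 × 24.5046 s = 49842.3564 s → 13.85 hours.

13.85 hours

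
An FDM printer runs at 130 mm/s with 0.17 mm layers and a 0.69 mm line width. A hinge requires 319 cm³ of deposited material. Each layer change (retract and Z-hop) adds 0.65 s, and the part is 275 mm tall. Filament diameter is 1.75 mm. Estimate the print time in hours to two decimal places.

6.10 hours

Extrusion cross-section = 0.17 × 0.69, so 0.1173 mm².
Path length: 319000 mm³ / 0.1173 mm² → 2719522.6 mm.
Print-move time: 2719522.6 / 130 → 20919.4 s.
Number of layers: 275 / 0.17 → 1618 (rounded up).
Z-hop total = 1618 × 0.65, so 1051.7 s.
Altogether 20919.4 + 1051.7 = 21971.1 s, i.e. 6.10 hours.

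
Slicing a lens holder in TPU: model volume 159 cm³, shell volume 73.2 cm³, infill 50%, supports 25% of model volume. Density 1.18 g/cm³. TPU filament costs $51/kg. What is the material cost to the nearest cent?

Volume inside the shell = 159 − 73.2, so 85.8 cm³.
Infill deposited = 0.50 × 85.8 = 42.9 cm³.
Support = 0.25 × 159, so 39.75 cm³.
Total printed volume = 73.2 + 42.9 + 39.75, so 155.85 cm³.
Mass = 155.85 × 1.18 = 183.903 g.
Cost = 183.903 g / 1000 × $51/kg = $9.38.

$9.38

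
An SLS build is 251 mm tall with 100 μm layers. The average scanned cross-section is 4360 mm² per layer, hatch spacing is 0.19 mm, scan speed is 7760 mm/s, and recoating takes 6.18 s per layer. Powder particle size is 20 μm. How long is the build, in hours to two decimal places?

Number of layers: 251 / 0.1 → 2510 (rounded up).
Per-layer scan distance = 4360 / 0.19 = 22947.4 mm.
Laser time per layer = 22947.4 / 7760, so 2.9571 s.
Layer cycle: 2.9571 + 6.18 → 9.1371 s.
Total: 2510 × 9.1371 s = 22934.121 s → 6.37 hours.

6.37 hours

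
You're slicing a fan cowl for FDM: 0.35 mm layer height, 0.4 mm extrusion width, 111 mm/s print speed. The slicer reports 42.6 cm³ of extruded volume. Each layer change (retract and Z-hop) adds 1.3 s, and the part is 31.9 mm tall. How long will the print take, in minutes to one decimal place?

Line area: 0.35 × 0.4 → 0.14 mm².
Toolpath length = 42.6 cm³ / 0.14 mm² = 42600 / 0.14 = 304285.7 mm.
Print-move time = 304285.7 / 111, so 2741.3 s.
Layers = ⌈31.9/0.35⌉ = 92.
Layer-change overhead = 92 × 1.3 = 119.6 s.
Altogether 2741.3 + 119.6 = 2860.9 s, i.e. 47.7 minutes.

47.7 minutes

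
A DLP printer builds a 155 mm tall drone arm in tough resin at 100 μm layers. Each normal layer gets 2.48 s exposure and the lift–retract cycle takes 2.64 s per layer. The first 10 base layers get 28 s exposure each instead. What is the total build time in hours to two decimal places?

Layers = ⌈155/0.1⌉ = 1550.
Base layers = 10 × (28 + 2.64), so 306.4 s.
Regular layers: 1540 × (2.48 + 2.64) → 7884.8 s.
Sum: 306.4 + 7884.8 = 8191.2 s → 2.28 hours.

2.28 hours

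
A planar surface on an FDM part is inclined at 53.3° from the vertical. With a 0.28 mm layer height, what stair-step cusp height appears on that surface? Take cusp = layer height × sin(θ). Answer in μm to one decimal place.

sin(53.3°) = 0.8018, so cusp = 0.28 × 0.8018 = 0.224504 mm → 224.5 μm.

224.5 μm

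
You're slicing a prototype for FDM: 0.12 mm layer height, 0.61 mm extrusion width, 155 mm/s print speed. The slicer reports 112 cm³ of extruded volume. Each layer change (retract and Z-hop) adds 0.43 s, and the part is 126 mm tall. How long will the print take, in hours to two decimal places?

2.87 hours

Line area = 0.12 × 0.61 = 0.0732 mm².
Toolpath length = 112 cm³ / 0.0732 mm² = 112000 / 0.0732 = 1530054.6 mm.
Print-move time = 1530054.6 / 155, so 9871.3 s.
Number of layers: 126 / 0.12 → 1050 (rounded up).
Z-hop total = 1050 × 0.43 = 451.5 s.
Altogether 9871.3 + 451.5 = 10322.8 s, i.e. 2.87 hours.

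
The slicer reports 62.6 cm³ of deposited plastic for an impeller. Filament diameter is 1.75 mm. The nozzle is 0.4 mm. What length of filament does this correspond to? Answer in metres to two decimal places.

26.03 m

A = π r² = π × 0.875² = 2.4053 mm².
L = 62600 mm³ / 2.4053 mm² = 26025.86 mm, i.e. 26.03 m.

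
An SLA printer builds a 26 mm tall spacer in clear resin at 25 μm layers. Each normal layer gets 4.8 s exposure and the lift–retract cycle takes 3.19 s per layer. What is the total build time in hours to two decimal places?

Number of layers: 26 / 0.025 → 1040 (rounded up).
Per-layer time = 4.8 + 3.19 = 7.99 s.
Build time: 1040 × 7.99 s = 8309.6 s, i.e. 2.31 hours.

2.31 hours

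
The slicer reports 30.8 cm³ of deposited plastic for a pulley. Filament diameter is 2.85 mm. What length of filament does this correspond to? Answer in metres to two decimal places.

Filament cross-section = π × (2.85/2)² = 6.3794 mm².
Length = 30.8 cm³ / 6.3794 mm² = 30800 / 6.3794 = 4828.04 mm = 4.83 m.

4.83 m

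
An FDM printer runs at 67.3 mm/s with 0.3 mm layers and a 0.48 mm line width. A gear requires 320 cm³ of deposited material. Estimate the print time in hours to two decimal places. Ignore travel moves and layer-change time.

Extrusion cross-section = 0.3 × 0.48, so 0.144 mm².
Toolpath length = 320 cm³ / 0.144 mm² = 320000 / 0.144 = 2222222.2 mm.
Time extruding: 2222222.2 / 67.3 → 33019.6 s.
33019.6 s = 9.17 hours.

9.17 hours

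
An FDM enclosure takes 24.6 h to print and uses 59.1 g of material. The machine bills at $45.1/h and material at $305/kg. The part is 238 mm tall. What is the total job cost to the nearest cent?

Time charge: 45.1 × 24.6 → $1109.46.
Material cost = 305 × 59.1/1000, so $18.0255.
Job cost: 1109.46 + 18.0255 = 1127.4855 ≈ $1127.49.

$1127.49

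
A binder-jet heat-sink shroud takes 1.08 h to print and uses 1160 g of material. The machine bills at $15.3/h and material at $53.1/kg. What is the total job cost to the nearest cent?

$78.12

Machine-time cost: 15.3 × 1.08 → $16.524.
Material charge = 53.1 × 1160/1000, so $61.596.
Total = 16.524 + 61.596 = $78.12.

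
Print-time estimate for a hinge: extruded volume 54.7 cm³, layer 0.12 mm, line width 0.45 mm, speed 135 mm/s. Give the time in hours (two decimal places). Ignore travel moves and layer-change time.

Extrusion cross-section = 0.12 × 0.45 = 0.054 mm².
Path length: 54700 mm³ / 0.054 mm² → 1012963 mm.
Extrusion time = 1012963 / 135, so 7503.4 s.
7503.4 s = 2.08 hours.

2.08 hours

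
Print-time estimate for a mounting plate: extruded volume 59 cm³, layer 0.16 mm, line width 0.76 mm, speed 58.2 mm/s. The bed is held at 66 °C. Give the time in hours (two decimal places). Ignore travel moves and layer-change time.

Extrusion cross-section = 0.16 × 0.76, so 0.1216 mm².
Toolpath length = 59 cm³ / 0.1216 mm² = 59000 / 0.1216 = 485197.4 mm.
Time extruding = 485197.4 / 58.2 = 8336.7 s.
Converting: 8336.7 s = 2.32 hours.

2.32 hours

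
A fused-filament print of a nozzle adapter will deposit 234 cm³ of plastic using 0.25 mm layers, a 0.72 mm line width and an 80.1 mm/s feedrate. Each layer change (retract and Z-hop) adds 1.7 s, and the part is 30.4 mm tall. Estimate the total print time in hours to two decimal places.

4.57 hours

Line area = 0.25 × 0.72 = 0.18 mm².
Total extruded path = 234000/0.18 = 1300000 mm.
Time extruding: 1300000 / 80.1 → 16229.7 s.
Layers = ⌈30.4/0.25⌉ = 122.
Non-print overhead: 122 × 1.7 → 207.4 s.
Altogether 16229.7 + 207.4 = 16437.1 s, i.e. 4.57 hours.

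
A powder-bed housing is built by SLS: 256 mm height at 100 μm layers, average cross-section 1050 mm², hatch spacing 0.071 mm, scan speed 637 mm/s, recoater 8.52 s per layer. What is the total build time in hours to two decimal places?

22.57 hours

Number of layers: 256 / 0.1 → 2560 (rounded up).
Per-layer scan distance = 1050 / 0.071 = 14788.7 mm.
Per-layer scan time = 14788.7 / 637, so 23.2162 s.
Time per layer = 23.2162 + 8.52, so 31.7362 s.
Total: 2560 × 31.7362 s = 81244.672 s → 22.57 hours.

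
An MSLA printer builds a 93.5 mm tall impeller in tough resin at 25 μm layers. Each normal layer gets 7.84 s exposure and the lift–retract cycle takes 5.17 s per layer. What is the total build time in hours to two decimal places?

13.52 hours

Number of layers: 93.5 / 0.025 → 3740 (rounded up).
Cycle time = 7.84 + 5.17, so 13.01 s.
Total = 3740 × 13.01 = 48657.4 s = 13.52 hours.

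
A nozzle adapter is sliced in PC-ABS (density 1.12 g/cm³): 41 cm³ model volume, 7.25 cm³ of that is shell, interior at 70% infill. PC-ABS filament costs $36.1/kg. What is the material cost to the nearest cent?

Interior volume = 41 − 7.25 = 33.75 cm³.
Infill volume = 0.70 × 33.75 = 23.625 cm³.
Total extruded = 7.25 + 23.625, so 30.875 cm³.
Mass: 30.875 × 1.12 → 34.58 g.
At $36.1/kg: 34.58/1000 × 36.1 = $1.25.

$1.25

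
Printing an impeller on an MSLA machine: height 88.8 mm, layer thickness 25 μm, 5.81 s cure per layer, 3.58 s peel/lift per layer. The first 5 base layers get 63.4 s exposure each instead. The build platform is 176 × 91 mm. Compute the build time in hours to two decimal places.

9.34 hours

Layer count = ceil(88.8 / 0.025) = 3552.
Bottom layers = 5 × (63.4 + 3.58) = 334.9 s.
Normal layers = 3547 × (5.81 + 3.58), so 33306.33 s.
Sum: 334.9 + 33306.33 = 33641.23 s → 9.34 hours.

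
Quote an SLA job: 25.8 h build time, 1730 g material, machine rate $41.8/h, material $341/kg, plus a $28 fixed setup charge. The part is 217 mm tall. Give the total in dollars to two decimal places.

$1696.37

Machine cost: 41.8 × 25.8 → $1078.44.
Material charge = 341 × 1730/1000, so $589.93.
Adding setup: 1078.44 + 589.93 + 28 → $1696.37.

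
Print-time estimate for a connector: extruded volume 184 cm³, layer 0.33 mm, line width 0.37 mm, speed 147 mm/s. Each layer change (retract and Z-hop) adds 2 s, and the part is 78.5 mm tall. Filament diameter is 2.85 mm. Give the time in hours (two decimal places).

Extrusion cross-section = 0.33 × 0.37 = 0.1221 mm².
Path length: 184000 mm³ / 0.1221 mm² → 1506961.5 mm.
Extrusion time: 1506961.5 / 147 → 10251.4 s.
Layers = ⌈78.5/0.33⌉ = 238.
Non-print overhead = 238 × 2, so 476 s.
Total = 10251.4 + 476 = 10727.4 s = 2.98 hours.

2.98 hours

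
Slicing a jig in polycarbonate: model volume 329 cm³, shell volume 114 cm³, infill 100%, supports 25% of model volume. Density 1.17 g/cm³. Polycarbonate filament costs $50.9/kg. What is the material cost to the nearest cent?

$24.49

Infill region = 329 − 114 = 215 cm³.
Infill volume = 1.00 × 215, so 215 cm³.
Support = 0.25 × 329, so 82.25 cm³.
Deposited volume = 114 + 215 + 82.25 = 411.25 cm³.
Mass = 411.25 × 1.17, so 481.1625 g.
Cost = 481.1625 g / 1000 × $50.9/kg = $24.49.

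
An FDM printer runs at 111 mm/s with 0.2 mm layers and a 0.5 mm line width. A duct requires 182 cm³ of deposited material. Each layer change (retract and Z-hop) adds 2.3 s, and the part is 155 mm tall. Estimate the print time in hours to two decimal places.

Extrusion cross-section = 0.2 × 0.5 = 0.1 mm².
Total extruded path = 182000/0.1 = 1820000 mm.
Print-move time = 1820000 / 111, so 16396.4 s.
Number of layers: 155 / 0.2 → 775 (rounded up).
Non-print overhead = 775 × 2.3 = 1782.5 s.
Altogether 16396.4 + 1782.5 = 18178.9 s, i.e. 5.05 hours.

5.05 hours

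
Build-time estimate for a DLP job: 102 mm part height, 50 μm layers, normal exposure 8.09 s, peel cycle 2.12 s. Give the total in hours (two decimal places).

Layer count = ceil(102 / 0.05) = 2040.
Each layer takes = 8.09 + 2.12 = 10.21 s.
Total = 2040 × 10.21 = 20828.4 s = 5.79 hours.

5.79 hours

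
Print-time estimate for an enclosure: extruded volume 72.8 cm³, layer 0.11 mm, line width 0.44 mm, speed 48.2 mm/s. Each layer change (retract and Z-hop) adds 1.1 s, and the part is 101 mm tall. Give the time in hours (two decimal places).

Extrusion cross-section: 0.11 × 0.44 → 0.0484 mm².
Toolpath length = 72.8 cm³ / 0.0484 mm² = 72800 / 0.0484 = 1504132.2 mm.
Print-move time = 1504132.2 / 48.2 = 31206.1 s.
Layers = ⌈101/0.11⌉ = 919.
Non-print overhead: 919 × 1.1 → 1010.9 s.
Altogether 31206.1 + 1010.9 = 32217 s, i.e. 8.95 hours.

8.95 hours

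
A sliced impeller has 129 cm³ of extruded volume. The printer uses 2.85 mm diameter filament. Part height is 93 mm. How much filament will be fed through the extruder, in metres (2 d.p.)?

20.22 m

Cross-section of 2.85 mm filament: π·(2.85/2)² = 6.3794 mm².
L = 129000 mm³ / 6.3794 mm² = 20221.34 mm, i.e. 20.22 m.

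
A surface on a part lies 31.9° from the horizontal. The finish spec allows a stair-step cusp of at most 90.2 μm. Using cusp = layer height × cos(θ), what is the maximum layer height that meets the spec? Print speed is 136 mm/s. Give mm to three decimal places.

Layer height = cusp / cos(31.9°) = 0.0902 / 0.8490 = 0.106 mm.

0.106 mm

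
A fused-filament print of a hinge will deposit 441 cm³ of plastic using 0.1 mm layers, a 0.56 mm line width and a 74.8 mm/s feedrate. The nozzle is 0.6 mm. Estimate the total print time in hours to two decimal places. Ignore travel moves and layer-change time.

Bead cross-section: 0.1 × 0.56 → 0.056 mm².
Path length: 441000 mm³ / 0.056 mm² → 7875000 mm.
Extrusion time: 7875000 / 74.8 → 105280.7 s.
In the requested units: 105280.7 s = 29.24 hours.

29.24 hours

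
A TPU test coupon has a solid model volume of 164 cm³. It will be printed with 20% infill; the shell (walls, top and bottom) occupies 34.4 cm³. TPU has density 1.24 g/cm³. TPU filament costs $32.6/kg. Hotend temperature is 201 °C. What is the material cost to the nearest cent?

$2.44

Infill region: 164 − 34.4 → 129.6 cm³.
Infill volume: 0.20 × 129.6 → 25.92 cm³.
Total printed volume = 34.4 + 25.92 = 60.32 cm³.
Mass = 60.32 × 1.24 = 74.7968 g.
At $32.6/kg: 74.7968/1000 × 32.6 = $2.44.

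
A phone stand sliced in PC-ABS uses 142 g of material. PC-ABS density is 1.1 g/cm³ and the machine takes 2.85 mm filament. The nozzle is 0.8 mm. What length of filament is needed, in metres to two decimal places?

Extruded volume: 142/1.1 = 129.0909 cm³ (129090.9 mm³).
Cross-section of 2.85 mm filament: π·(2.85/2)² = 6.3794 mm².
L = V/A = 129090.9/6.3794 = 20235.59 mm → 20.24 m.

20.24 m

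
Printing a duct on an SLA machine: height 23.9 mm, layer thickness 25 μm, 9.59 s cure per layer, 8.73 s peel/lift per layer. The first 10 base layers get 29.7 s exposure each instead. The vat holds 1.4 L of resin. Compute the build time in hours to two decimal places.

4.92 hours

Layer count = ceil(23.9 / 0.025) = 956.
Burn-in layers: 10 × (29.7 + 8.73) → 384.3 s.
Normal layers = 946 × (9.59 + 8.73) = 17330.72 s.
Total = 384.3 + 17330.72 = 17715.02 s = 4.92 hours.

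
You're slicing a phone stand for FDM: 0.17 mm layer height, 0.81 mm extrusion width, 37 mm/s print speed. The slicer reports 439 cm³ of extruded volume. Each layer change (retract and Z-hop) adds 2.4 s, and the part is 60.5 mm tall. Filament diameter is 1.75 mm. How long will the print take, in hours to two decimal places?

Line area = 0.17 × 0.81 = 0.1377 mm².
Toolpath length = 439 cm³ / 0.1377 mm² = 439000 / 0.1377 = 3188090.1 mm.
Extrusion time = 3188090.1 / 37 = 86164.6 s.
Layer count = ceil(60.5 / 0.17) = 356.
Non-print overhead = 356 × 2.4, so 854.4 s.
Altogether 86164.6 + 854.4 = 87019 s, i.e. 24.17 hours.

24.17 hours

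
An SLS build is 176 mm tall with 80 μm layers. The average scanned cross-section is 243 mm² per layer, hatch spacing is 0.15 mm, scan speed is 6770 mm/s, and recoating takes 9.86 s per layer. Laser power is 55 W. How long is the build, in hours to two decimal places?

6.17 hours

Layer count = ceil(176 / 0.08) = 2200.
Scan path per layer = 243 / 0.15 = 1620 mm.
Per-layer scan time = 1620 / 6770, so 0.2393 s.
Layer cycle = 0.2393 + 9.86, so 10.0993 s.
Total: 2200 × 10.0993 s = 22218.46 s → 6.17 hours.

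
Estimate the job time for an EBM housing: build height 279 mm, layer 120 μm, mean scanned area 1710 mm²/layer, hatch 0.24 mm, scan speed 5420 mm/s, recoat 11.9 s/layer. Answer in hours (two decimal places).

Layer count = ceil(279 / 0.12) = 2325.
Scan path per layer = 1710 / 0.24, so 7125 mm.
Scan time per layer = 7125 / 5420 = 1.3146 s.
Time per layer = 1.3146 + 11.9 = 13.2146 s.
Build time = 2325 × 13.2146 = 30723.945 s = 8.53 hours.

8.53 hours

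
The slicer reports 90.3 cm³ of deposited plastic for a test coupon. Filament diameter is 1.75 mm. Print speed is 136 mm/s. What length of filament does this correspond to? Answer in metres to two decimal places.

Cross-section of 1.75 mm filament: π·(1.75/2)² = 2.4053 mm².
Length = 90.3 cm³ / 2.4053 mm² = 90300 / 2.4053 = 37542.09 mm = 37.54 m.

37.54 m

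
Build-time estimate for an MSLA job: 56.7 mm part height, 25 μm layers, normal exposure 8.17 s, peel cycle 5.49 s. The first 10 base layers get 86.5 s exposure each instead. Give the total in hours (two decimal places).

Number of layers: 56.7 / 0.025 → 2268 (rounded up).
Base layers: 10 × (86.5 + 5.49) → 919.9 s.
Normal layers: 2258 × (8.17 + 5.49) → 30844.28 s.
Sum: 919.9 + 30844.28 = 31764.18 s → 8.82 hours.

8.82 hours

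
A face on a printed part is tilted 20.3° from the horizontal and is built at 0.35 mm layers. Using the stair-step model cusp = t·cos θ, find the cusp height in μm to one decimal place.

328.3 μm

h_c = t·cos θ = 0.35 × 0.9379 = 0.328265 mm (328.3 μm).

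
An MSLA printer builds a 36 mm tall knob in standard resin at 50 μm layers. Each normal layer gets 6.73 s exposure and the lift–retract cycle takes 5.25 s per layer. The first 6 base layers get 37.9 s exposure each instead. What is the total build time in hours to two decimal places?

2.45 hours

Layer count = ceil(36 / 0.05) = 720.
Bottom layers = 6 × (37.9 + 5.25), so 258.9 s.
Normal layers = 714 × (6.73 + 5.25) = 8553.72 s.
Total = 258.9 + 8553.72 = 8812.62 s = 2.45 hours.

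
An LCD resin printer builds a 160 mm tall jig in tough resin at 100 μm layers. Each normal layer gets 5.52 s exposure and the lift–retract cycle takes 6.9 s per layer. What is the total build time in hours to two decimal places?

Layer count = ceil(160 / 0.1) = 1600.
Each layer takes = 5.52 + 6.9, so 12.42 s.
Build time: 1600 × 12.42 s = 19872 s, i.e. 5.52 hours.

5.52 hours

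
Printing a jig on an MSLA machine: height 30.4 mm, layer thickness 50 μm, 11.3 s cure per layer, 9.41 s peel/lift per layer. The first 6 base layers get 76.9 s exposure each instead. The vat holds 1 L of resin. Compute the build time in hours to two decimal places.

3.61 hours

Number of layers: 30.4 / 0.05 → 608 (rounded up).
Bottom layers = 6 × (76.9 + 9.41), so 517.86 s.
Remaining layers = 602 × (11.3 + 9.41) = 12467.42 s.
Sum: 517.86 + 12467.42 = 12985.28 s → 3.61 hours.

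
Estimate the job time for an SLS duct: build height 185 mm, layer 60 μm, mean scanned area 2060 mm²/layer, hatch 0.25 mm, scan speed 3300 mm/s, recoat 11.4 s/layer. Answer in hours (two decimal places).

11.91 hours

Number of layers: 185 / 0.06 → 3084 (rounded up).
Per-layer scan distance = 2060 / 0.25 = 8240 mm.
Laser time per layer = 8240 / 3300, so 2.497 s.
Per-layer time = 2.497 + 11.4, so 13.897 s.
Build time = 3084 × 13.897 = 42858.348 s = 11.91 hours.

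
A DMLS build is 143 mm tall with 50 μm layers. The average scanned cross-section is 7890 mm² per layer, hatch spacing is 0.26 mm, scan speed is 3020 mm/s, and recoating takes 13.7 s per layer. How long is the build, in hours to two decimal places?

Number of layers: 143 / 0.05 → 2860 (rounded up).
Hatch length per layer = 7890 / 0.26, so 30346.2 mm.
Per-layer scan time = 30346.2 / 3020, so 10.0484 s.
Layer cycle = 10.0484 + 13.7 = 23.7484 s.
2860 layers × 23.7484 s/layer = 67920.424 s, i.e. 18.87 hours.

18.87 hours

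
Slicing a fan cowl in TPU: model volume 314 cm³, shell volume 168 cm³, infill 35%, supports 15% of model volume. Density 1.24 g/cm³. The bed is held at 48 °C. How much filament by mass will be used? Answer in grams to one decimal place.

Volume inside the shell = 314 − 168 = 146 cm³.
Infill deposited = 0.35 × 146 = 51.1 cm³.
Support = 0.15 × 314 = 47.1 cm³.
Deposited volume = 168 + 51.1 + 47.1, so 266.2 cm³.
Mass = 266.2 × 1.24, so 330.088 g.

330.1 g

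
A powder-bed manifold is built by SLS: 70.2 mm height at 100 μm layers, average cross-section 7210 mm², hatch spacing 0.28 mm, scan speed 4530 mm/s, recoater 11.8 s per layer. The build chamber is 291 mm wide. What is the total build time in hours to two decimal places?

3.41 hours

Layer count = ceil(70.2 / 0.1) = 702.
Per-layer scan distance = 7210 / 0.28 = 25750 mm.
Scan time per layer: 25750 / 4530 → 5.6843 s.
Layer cycle = 5.6843 + 11.8 = 17.4843 s.
Total: 702 × 17.4843 s = 12273.9786 s → 3.41 hours.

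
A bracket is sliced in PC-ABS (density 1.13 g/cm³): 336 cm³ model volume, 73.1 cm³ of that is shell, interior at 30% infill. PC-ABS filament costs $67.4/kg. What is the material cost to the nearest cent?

$11.57

Volume inside the shell: 336 − 73.1 → 262.9 cm³.
Deposited infill = 0.30 × 262.9 = 78.87 cm³.
Deposited volume = 73.1 + 78.87 = 151.97 cm³.
Mass = 151.97 × 1.13 = 171.7261 g.
Cost = 171.7261 g / 1000 × $67.4/kg = $11.57.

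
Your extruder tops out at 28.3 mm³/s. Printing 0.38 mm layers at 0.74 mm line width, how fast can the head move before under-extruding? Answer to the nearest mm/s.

A = 0.38 × 0.74 = 0.2812 mm².
v_max = Q/A = 28.3/0.2812 = 100.64 mm/s → 101 mm/s.

101 mm/s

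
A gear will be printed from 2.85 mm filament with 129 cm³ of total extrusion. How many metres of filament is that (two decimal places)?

Filament cross-section = π × (2.85/2)² = 6.3794 mm².
Length = 129 cm³ / 6.3794 mm² = 129000 / 6.3794 = 20221.34 mm = 20.22 m.

20.22 m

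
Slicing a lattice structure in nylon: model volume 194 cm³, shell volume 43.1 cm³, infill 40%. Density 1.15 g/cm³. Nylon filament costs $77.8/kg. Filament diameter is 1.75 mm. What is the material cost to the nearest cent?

$9.26

Interior volume: 194 − 43.1 → 150.9 cm³.
Deposited infill = 0.40 × 150.9, so 60.36 cm³.
Total printed volume = 43.1 + 60.36, so 103.46 cm³.
Mass = 103.46 × 1.15, so 118.979 g.
Cost = 118.979 g / 1000 × $77.8/kg = $9.26.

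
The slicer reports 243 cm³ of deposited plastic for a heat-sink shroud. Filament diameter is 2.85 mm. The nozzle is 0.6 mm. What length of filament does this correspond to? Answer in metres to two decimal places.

38.09 m

Cross-section of 2.85 mm filament: π·(2.85/2)² = 6.3794 mm².
Length = 243 cm³ / 6.3794 mm² = 243000 / 6.3794 = 38091.36 mm = 38.09 m.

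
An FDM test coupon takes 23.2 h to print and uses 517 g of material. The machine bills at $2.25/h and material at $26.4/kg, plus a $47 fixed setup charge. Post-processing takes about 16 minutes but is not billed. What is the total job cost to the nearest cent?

Machine-time cost = 2.25 × 23.2, so $52.20.
Material charge = 26.4 × 517/1000 = $13.6488.
Adding setup: 52.20 + 13.6488 + 47 → 112.8488 ≈ $112.85.

$112.85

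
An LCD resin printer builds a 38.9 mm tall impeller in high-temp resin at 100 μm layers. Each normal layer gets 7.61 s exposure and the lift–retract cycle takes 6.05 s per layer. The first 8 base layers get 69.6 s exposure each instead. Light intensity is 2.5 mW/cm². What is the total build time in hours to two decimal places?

Layers = ⌈38.9/0.1⌉ = 389.
Bottom layers: 8 × (69.6 + 6.05) → 605.2 s.
Normal layers = 381 × (7.61 + 6.05) = 5204.46 s.
Sum: 605.2 + 5204.46 = 5809.66 s → 1.61 hours.

1.61 hours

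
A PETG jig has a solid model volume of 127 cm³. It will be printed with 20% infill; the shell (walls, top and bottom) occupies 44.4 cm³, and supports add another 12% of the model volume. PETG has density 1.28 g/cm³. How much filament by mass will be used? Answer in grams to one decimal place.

Interior volume = 127 − 44.4 = 82.6 cm³.
Infill deposited = 0.20 × 82.6, so 16.52 cm³.
Support: 0.12 × 127 → 15.24 cm³.
Total extruded = 44.4 + 16.52 + 15.24, so 76.16 cm³.
Mass = 76.16 × 1.28, so 97.4848 g.

97.5 g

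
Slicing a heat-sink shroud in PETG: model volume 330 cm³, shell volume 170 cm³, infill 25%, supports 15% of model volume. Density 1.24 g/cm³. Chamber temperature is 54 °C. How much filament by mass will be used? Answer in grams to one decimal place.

Volume inside the shell: 330 − 170 → 160 cm³.
Infill deposited: 0.25 × 160 → 40 cm³.
Support: 0.15 × 330 → 49.5 cm³.
Total printed volume = 170 + 40 + 49.5, so 259.5 cm³.
Mass = 259.5 × 1.24, so 321.78 g.

321.8 g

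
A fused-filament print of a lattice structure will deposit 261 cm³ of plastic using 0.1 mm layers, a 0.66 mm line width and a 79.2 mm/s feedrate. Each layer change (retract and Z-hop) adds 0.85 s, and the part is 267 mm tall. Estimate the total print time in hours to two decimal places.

14.50 hours

Extrusion cross-section = 0.1 × 0.66 = 0.066 mm².
Total extruded path = 261000/0.066 = 3954545.5 mm.
Time extruding = 3954545.5 / 79.2 = 49931.1 s.
Number of layers: 267 / 0.1 → 2670 (rounded up).
Z-hop total: 2670 × 0.85 → 2269.5 s.
Total = 49931.1 + 2269.5 = 52200.6 s = 14.50 hours.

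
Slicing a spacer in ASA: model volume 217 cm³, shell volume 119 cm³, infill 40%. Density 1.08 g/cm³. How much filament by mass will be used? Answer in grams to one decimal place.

Infill region = 217 − 119, so 98 cm³.
Infill deposited = 0.40 × 98, so 39.2 cm³.
Total printed volume = 119 + 39.2 = 158.2 cm³.
Mass = 158.2 × 1.08, so 170.856 g.

170.9 g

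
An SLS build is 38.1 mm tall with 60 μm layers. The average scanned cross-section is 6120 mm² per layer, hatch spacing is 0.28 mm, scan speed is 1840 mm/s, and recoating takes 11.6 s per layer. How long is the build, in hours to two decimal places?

Layer count = ceil(38.1 / 0.06) = 635.
Per-layer scan distance: 6120 / 0.28 → 21857.1 mm.
Laser time per layer: 21857.1 / 1840 → 11.8789 s.
Time per layer: 11.8789 + 11.6 → 23.4789 s.
Total: 635 × 23.4789 s = 14909.1015 s → 4.14 hours.

4.14 hours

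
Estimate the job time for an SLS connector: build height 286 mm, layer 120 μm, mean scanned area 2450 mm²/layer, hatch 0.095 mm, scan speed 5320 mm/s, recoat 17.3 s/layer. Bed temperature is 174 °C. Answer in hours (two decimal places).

Number of layers: 286 / 0.12 → 2384 (rounded up).
Hatch length per layer: 2450 / 0.095 → 25789.5 mm.
Scan time per layer = 25789.5 / 5320, so 4.8477 s.
Per-layer time = 4.8477 + 17.3, so 22.1477 s.
Build time = 2384 × 22.1477 = 52800.1168 s = 14.67 hours.

14.67 hours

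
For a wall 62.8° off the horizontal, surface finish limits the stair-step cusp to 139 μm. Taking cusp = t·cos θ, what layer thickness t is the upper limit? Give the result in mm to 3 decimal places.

0.304 mm

t = h_c / cos θ = 0.139 / 0.4571 = 0.304 mm.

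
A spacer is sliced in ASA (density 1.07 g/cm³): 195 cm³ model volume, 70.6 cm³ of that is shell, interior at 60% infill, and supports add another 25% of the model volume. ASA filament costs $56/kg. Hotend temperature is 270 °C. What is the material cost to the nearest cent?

Volume inside the shell = 195 − 70.6 = 124.4 cm³.
Infill deposited = 0.60 × 124.4, so 74.64 cm³.
Support = 0.25 × 195, so 48.75 cm³.
Deposited volume: 70.6 + 74.64 + 48.75 → 193.99 cm³.
Mass: 193.99 × 1.07 → 207.5693 g.
At $56/kg: 207.5693/1000 × 56 = $11.62.

$11.62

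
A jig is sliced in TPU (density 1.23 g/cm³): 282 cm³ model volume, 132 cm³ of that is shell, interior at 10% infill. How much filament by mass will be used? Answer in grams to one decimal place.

Infill region: 282 − 132 → 150 cm³.
Infill volume = 0.10 × 150, so 15 cm³.
Total extruded: 132 + 15 → 147 cm³.
Mass = 147 × 1.23 = 180.81 g.

180.8 g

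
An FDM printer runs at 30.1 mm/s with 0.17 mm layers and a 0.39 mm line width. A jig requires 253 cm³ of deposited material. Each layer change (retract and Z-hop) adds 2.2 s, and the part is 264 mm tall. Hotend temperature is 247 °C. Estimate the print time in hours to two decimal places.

36.16 hours

Extrusion cross-section: 0.17 × 0.39 → 0.0663 mm².
Toolpath length = 253 cm³ / 0.0663 mm² = 253000 / 0.0663 = 3815987.9 mm.
Time extruding = 3815987.9 / 30.1 = 126777 s.
Number of layers: 264 / 0.17 → 1553 (rounded up).
Non-print overhead = 1553 × 2.2 = 3416.6 s.
Altogether 126777 + 3416.6 = 130193.6 s, i.e. 36.16 hours.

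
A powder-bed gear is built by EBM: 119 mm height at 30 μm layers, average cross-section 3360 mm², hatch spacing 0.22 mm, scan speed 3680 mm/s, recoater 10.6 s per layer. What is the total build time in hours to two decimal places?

Number of layers: 119 / 0.03 → 3967 (rounded up).
Per-layer scan distance: 3360 / 0.22 → 15272.7 mm.
Scan time per layer = 15272.7 / 3680 = 4.1502 s.
Time per layer: 4.1502 + 10.6 → 14.7502 s.
3967 layers × 14.7502 s/layer = 58514.0434 s, i.e. 16.25 hours.

16.25 hours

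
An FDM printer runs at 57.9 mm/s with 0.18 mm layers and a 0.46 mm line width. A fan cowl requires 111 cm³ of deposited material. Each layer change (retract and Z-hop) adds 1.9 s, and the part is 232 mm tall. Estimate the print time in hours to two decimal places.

Extrusion cross-section = 0.18 × 0.46, so 0.0828 mm².
Toolpath length = 111 cm³ / 0.0828 mm² = 111000 / 0.0828 = 1340579.7 mm.
Print-move time = 1340579.7 / 57.9 = 23153.4 s.
Layers = ⌈232/0.18⌉ = 1289.
Non-print overhead = 1289 × 1.9, so 2449.1 s.
Altogether 23153.4 + 2449.1 = 25602.5 s, i.e. 7.11 hours.

7.11 hours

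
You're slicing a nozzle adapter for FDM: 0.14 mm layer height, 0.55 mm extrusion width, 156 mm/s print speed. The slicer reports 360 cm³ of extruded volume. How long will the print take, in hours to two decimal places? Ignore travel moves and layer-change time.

8.33 hours

Bead cross-section = 0.14 × 0.55, so 0.077 mm².
Toolpath length = 360 cm³ / 0.077 mm² = 360000 / 0.077 = 4675324.7 mm.
Time extruding = 4675324.7 / 156, so 29970 s.
In the requested units: 29970 s = 8.33 hours.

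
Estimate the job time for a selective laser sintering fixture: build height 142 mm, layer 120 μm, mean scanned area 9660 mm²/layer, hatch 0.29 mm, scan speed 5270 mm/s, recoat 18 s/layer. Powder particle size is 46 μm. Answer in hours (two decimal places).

Layers = ⌈142/0.12⌉ = 1184.
Scan path per layer = 9660 / 0.29, so 33310.3 mm.
Scan time per layer = 33310.3 / 5270 = 6.3207 s.
Per-layer time = 6.3207 + 18 = 24.3207 s.
Build time = 1184 × 24.3207 = 28795.7088 s = 8.00 hours.

8.00 hours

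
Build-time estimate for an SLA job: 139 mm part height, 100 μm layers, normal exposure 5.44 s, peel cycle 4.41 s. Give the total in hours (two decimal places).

3.80 hours

Layers = ⌈139/0.1⌉ = 1390.
Per-layer time = 5.44 + 4.41 = 9.85 s.
Build time: 1390 × 9.85 s = 13691.5 s, i.e. 3.80 hours.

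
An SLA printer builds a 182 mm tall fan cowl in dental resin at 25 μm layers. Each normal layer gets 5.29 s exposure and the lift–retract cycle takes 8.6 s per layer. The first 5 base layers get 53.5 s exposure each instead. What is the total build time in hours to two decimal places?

28.16 hours

Layer count = ceil(182 / 0.025) = 7280.
Bottom layers = 5 × (53.5 + 8.6), so 310.5 s.
Normal layers: 7275 × (5.29 + 8.6) → 101049.75 s.
Total = 310.5 + 101049.75 = 101360.25 s = 28.16 hours.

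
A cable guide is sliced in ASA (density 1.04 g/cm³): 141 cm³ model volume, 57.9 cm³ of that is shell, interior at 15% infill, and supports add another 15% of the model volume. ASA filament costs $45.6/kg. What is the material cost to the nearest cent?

Infill region: 141 − 57.9 → 83.1 cm³.
Infill deposited: 0.15 × 83.1 → 12.465 cm³.
Support: 0.15 × 141 → 21.15 cm³.
Total extruded = 57.9 + 12.465 + 21.15, so 91.515 cm³.
Mass: 91.515 × 1.04 → 95.1756 g.
Cost = 95.1756 g / 1000 × $45.6/kg = $4.34.

$4.34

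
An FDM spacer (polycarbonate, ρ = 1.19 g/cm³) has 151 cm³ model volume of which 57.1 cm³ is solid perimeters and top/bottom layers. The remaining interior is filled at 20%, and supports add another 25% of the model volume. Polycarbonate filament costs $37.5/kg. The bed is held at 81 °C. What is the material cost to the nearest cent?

Interior volume: 151 − 57.1 → 93.9 cm³.
Infill deposited = 0.20 × 93.9, so 18.78 cm³.
Support: 0.25 × 151 → 37.75 cm³.
Total printed volume = 57.1 + 18.78 + 37.75, so 113.63 cm³.
Mass = 113.63 × 1.19, so 135.2197 g.
Cost = 135.2197 g / 1000 × $37.5/kg = $5.07.

$5.07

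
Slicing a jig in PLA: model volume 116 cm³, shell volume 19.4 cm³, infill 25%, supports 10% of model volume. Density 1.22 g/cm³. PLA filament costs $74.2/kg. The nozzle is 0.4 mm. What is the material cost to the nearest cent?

Infill region: 116 − 19.4 → 96.6 cm³.
Infill deposited = 0.25 × 96.6 = 24.15 cm³.
Support: 0.10 × 116 → 11.6 cm³.
Total printed volume = 19.4 + 24.15 + 11.6, so 55.15 cm³.
Mass: 55.15 × 1.22 → 67.283 g.
Cost = 67.283 g / 1000 × $74.2/kg = $4.99.

$4.99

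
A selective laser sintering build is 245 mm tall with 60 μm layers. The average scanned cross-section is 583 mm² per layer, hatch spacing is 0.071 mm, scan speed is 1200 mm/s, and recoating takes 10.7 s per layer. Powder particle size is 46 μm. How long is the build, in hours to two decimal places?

Layers = ⌈245/0.06⌉ = 4084.
Hatch length per layer: 583 / 0.071 → 8211.3 mm.
Laser time per layer: 8211.3 / 1200 → 6.8428 s.
Layer cycle = 6.8428 + 10.7 = 17.5428 s.
Build time = 4084 × 17.5428 = 71644.7952 s = 19.90 hours.

19.90 hours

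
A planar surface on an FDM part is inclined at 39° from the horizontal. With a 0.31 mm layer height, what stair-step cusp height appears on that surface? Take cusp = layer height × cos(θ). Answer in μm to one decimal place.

240.9 μm

Cusp = layer height × cos(39°) = 0.31 × 0.7771 = 0.240901 mm = 240.9 μm.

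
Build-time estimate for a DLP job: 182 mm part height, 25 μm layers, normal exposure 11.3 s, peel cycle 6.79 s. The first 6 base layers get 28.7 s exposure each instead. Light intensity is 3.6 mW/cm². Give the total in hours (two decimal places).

36.61 hours

Layers = ⌈182/0.025⌉ = 7280.
Bottom layers: 6 × (28.7 + 6.79) → 212.94 s.
Remaining layers: 7274 × (11.3 + 6.79) → 131586.66 s.
Total = 212.94 + 131586.66 = 131799.6 s = 36.61 hours.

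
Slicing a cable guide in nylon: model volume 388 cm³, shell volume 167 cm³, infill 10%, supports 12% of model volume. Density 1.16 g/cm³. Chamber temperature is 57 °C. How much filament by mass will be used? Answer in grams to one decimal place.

273.4 g

Interior volume = 388 − 167, so 221 cm³.
Infill deposited = 0.10 × 221, so 22.1 cm³.
Support = 0.12 × 388 = 46.56 cm³.
Total printed volume = 167 + 22.1 + 46.56, so 235.66 cm³.
Mass: 235.66 × 1.16 → 273.3656 g.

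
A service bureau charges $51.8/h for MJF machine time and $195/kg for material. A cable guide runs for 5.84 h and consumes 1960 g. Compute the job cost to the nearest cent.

Machine-time cost = 51.8 × 5.84, so $302.512.
Material charge = 195 × 1960/1000 = $382.20.
Total = 302.512 + 382.20 = 684.712 ≈ $684.71.

$684.71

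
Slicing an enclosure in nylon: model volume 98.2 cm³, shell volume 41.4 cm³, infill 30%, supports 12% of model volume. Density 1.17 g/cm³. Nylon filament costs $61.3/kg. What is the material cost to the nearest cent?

$5.04

Infill region = 98.2 − 41.4 = 56.8 cm³.
Infill volume = 0.30 × 56.8 = 17.04 cm³.
Support: 0.12 × 98.2 → 11.784 cm³.
Total extruded: 41.4 + 17.04 + 11.784 → 70.224 cm³.
Mass = 70.224 × 1.17 = 82.16208 g.
At $61.3/kg: 82.16208/1000 × 61.3 = $5.04.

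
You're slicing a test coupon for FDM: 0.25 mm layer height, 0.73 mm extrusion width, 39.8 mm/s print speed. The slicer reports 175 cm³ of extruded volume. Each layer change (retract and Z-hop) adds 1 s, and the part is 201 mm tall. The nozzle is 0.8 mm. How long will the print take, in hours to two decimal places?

Extrusion cross-section = 0.25 × 0.73 = 0.1825 mm².
Toolpath length = 175 cm³ / 0.1825 mm² = 175000 / 0.1825 = 958904.1 mm.
Print-move time = 958904.1 / 39.8, so 24093.1 s.
Number of layers: 201 / 0.25 → 804 (rounded up).
Z-hop total = 804 × 1 = 804 s.
Total = 24093.1 + 804 = 24897.1 s = 6.92 hours.

6.92 hours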